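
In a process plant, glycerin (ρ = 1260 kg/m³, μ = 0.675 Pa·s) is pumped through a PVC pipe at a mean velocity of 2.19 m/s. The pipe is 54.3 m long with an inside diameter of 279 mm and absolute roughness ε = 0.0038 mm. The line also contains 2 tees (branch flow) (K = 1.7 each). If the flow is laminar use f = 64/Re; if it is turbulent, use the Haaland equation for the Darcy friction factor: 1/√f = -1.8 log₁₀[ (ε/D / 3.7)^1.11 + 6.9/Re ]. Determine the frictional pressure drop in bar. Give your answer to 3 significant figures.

Reynolds number Re = ρVD/μ = 1260 · 2.19 · 0.279 / 0.675 = 1141.
Re < 2300 → laminar flow, so f = 64/Re = 64/1141 = 0.05611 (the turbulent correlation is not needed).
Total minor-loss coefficient ΣK = 2·1.7 = 3.4.
ΔP = [f·L/D + ΣK]·(ρV²/2) = [0.05611·54.3/0.279 + 3.4]·(1260·2.19²/2) = [10.92 + 3.4]·3022 = 4.327e+04 Pa.
ΔP = 4.327e+04 Pa = 0.433 bar.

ΔP ≈ 0.433 bar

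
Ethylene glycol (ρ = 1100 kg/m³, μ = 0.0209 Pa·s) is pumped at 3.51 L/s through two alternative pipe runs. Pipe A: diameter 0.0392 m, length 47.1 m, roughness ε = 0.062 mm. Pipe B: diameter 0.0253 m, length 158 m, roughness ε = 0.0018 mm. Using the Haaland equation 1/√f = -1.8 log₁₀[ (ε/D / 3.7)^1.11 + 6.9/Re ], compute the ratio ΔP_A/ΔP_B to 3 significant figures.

ΔP_A/ΔP_B ≈ 0.0395

Pipe A: V = Q/A = 0.00351/0.001207 = 2.908 m/s; Re = 6000; ε/D = 0.00158; Haaland → f = 0.03733; ΔP_A = f(L/D)(ρV²/2) = 2.087e+05 Pa.
Pipe B: V = Q/A = 0.00351/0.0005027 = 6.982 m/s; Re = 9297; ε/D = 7.11e-05; Haaland → f = 0.03158; ΔP_B = f(L/D)(ρV²/2) = 5.288e+06 Pa.
ΔP_A/ΔP_B = 2.087e+05/5.288e+06 = 0.0395.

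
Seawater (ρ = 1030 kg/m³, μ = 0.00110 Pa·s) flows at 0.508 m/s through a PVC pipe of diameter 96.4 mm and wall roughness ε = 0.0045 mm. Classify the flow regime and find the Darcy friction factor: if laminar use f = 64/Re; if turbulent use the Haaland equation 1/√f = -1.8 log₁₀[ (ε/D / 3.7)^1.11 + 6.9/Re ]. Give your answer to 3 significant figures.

f ≈ 0.0212

Re = ρVD/μ = 1030·0.508·0.0964/0.0011 = 4.585e+04.
Re > 4000 → turbulent. ε/D = 4.5e-06/0.0964 = 4.67e-05; Haaland: 1/√f = -1.8 log₁₀[3.65e-06 + 0.00015] = 6.862, so f = 0.02124.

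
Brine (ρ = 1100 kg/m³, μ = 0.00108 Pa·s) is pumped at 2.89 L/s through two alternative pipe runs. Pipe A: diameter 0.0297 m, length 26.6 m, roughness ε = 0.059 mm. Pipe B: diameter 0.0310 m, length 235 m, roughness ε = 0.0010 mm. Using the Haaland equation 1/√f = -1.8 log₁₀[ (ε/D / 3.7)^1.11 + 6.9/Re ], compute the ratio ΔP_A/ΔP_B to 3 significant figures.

Pipe A: V = Q/A = 0.00289/0.0006928 = 4.172 m/s; Re = 1.262e+05; ε/D = 0.00199; Haaland → f = 0.02465; ΔP_A = f(L/D)(ρV²/2) = 2.113e+05 Pa.
Pipe B: V = Q/A = 0.00289/0.0007548 = 3.829 m/s; Re = 1.209e+05; ε/D = 3.23e-05; Haaland → f = 0.01729; ΔP_B = f(L/D)(ρV²/2) = 1.057e+06 Pa.
ΔP_A/ΔP_B = 2.113e+05/1.057e+06 = 0.200.

ΔP_A/ΔP_B ≈ 0.200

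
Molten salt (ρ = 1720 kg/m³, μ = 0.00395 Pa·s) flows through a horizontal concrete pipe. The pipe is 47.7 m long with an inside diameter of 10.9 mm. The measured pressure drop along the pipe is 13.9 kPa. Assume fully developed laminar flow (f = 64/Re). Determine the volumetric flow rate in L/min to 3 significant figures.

For laminar flow, f = 64/Re with Re = ρVD/μ, so Darcy-Weisbach reduces to ΔP = 32μLV/D². Solving for V: V = ΔP·D²/(32μL) = 1.39e+04·(0.0109)²/(32·0.00395·47.7) = 0.2739 m/s.
Check: Re = ρVD/μ = 1720·0.2739·0.0109/0.00395 = 1300 < 2300, so the laminar assumption holds.
Q = V·A = 0.2739·(π/4·0.0109²) = 2.556e-05 m³/s = 1.53 L/min.

Q ≈ 1.53 L/min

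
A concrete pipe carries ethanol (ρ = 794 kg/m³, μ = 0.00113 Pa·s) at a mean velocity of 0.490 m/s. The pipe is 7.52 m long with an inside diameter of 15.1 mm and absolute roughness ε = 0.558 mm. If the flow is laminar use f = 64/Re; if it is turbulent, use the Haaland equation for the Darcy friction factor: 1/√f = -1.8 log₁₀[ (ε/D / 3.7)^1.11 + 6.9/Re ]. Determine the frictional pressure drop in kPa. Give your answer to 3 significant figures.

Reynolds number Re = ρVD/μ = 794 · 0.49 · 0.0151 / 0.00113 = 5199.
Re > 4000 → turbulent. Relative roughness ε/D = 0.000558/0.0151 = 0.037. Haaland: 1/√f = -1.8 log₁₀[(0.037/3.7)^1.11 + 6.9/5199] = -1.8 log₁₀[0.00602 + 0.00133] = 3.841, so f = 0.06777.
Darcy-Weisbach: ΔP = f(L/D)(ρV²/2) = 0.06777·(7.52/0.0151)·(794·0.49²/2) = 0.06777·498·95.32 = 3217 Pa.
ΔP = 3217 Pa = 3.22 kPa.

ΔP ≈ 3.22 kPa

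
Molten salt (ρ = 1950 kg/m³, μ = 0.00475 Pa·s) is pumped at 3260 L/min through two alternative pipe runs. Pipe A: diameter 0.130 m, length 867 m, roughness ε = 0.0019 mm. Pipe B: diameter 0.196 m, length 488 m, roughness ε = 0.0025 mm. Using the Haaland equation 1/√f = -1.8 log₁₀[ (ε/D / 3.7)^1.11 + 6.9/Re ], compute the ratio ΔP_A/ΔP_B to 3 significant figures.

Pipe A: V = Q/A = 0.05433/0.01327 = 4.093 m/s; Re = 2.185e+05; ε/D = 1.46e-05; Haaland → f = 0.01533; ΔP_A = f(L/D)(ρV²/2) = 1.67e+06 Pa.
Pipe B: V = Q/A = 0.05433/0.03017 = 1.801 m/s; Re = 1.449e+05; ε/D = 1.28e-05; Haaland → f = 0.01658; ΔP_B = f(L/D)(ρV²/2) = 1.305e+05 Pa.
ΔP_A/ΔP_B = 1.67e+06/1.305e+05 = 12.8.

ΔP_A/ΔP_B ≈ 12.8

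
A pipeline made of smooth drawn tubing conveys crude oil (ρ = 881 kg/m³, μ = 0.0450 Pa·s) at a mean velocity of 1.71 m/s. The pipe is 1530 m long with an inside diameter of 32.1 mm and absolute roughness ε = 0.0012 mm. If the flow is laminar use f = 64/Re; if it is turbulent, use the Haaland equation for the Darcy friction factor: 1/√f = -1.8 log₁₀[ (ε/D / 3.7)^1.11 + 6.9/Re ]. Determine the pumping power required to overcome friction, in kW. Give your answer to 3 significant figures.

P ≈ 5.06 kW

Reynolds number Re = ρVD/μ = 881 · 1.71 · 0.0321 / 0.045 = 1075.
Re < 2300 → laminar flow, so f = 64/Re = 64/1075 = 0.05955 (the turbulent correlation is not needed).
Darcy-Weisbach: ΔP = f(L/D)(ρV²/2) = 0.05955·(1530/0.0321)·(881·1.71²/2) = 0.05955·4.766e+04·1288 = 3.656e+06 Pa.
Q = V·A = 1.71·0.0008093 = 0.001384 m³/s.
Pumping power P = QΔP = 0.001384·3.656e+06 = 5060 W = 5.06 kW.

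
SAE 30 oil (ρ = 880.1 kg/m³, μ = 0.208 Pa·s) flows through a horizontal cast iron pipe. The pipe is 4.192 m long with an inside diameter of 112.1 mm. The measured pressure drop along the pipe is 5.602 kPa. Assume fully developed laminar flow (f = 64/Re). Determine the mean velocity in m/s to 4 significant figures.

V ≈ 2.523 m/s

For laminar flow, f = 64/Re with Re = ρVD/μ, so Darcy-Weisbach reduces to ΔP = 32μLV/D². Solving for V: V = ΔP·D²/(32μL) = 5602·(0.1121)²/(32·0.208·4.192) = 2.523 m/s.
Check: Re = ρVD/μ = 880.1·2.523·0.1121/0.208 = 1197 < 2300, so the laminar assumption holds.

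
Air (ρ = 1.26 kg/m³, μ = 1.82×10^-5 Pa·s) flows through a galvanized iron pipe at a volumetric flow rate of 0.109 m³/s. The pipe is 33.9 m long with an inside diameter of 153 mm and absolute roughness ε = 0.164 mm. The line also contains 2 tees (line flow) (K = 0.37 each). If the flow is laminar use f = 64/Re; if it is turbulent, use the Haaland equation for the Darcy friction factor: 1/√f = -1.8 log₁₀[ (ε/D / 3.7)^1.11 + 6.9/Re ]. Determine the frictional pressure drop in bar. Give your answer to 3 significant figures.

Cross-sectional area A = πD²/4 = π(0.153)²/4 = 0.01839 m²; mean velocity V = Q/A = 0.109/0.01839 = 5.929 m/s.
Reynolds number Re = ρVD/μ = 1.26 · 5.929 · 0.153 / 1.82e-05 = 6.28e+04.
Re > 4000 → turbulent. Relative roughness ε/D = 0.000164/0.153 = 0.00107. Haaland: 1/√f = -1.8 log₁₀[(0.00107/3.7)^1.11 + 6.9/6.28e+04] = -1.8 log₁₀[0.000118 + 0.00011] = 6.555, so f = 0.02327.
Total minor-loss coefficient ΣK = 2·0.37 = 0.74.
ΔP = [f·L/D + ΣK]·(ρV²/2) = [0.02327·33.9/0.153 + 0.74]·(1.26·5.929²/2) = [5.156 + 0.74]·22.14 = 130.6 Pa.
ΔP = 130.6 Pa = 0.00131 bar.

ΔP ≈ 0.00131 bar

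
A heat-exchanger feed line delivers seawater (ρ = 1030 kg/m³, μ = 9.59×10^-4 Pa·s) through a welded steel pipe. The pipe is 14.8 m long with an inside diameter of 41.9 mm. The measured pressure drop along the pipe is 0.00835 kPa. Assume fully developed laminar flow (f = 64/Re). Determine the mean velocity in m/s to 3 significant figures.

For laminar flow, f = 64/Re with Re = ρVD/μ, so Darcy-Weisbach reduces to ΔP = 32μLV/D². Solving for V: V = ΔP·D²/(32μL) = 8.35·(0.0419)²/(32·0.000959·14.8) = 0.03228 m/s.
Check: Re = ρVD/μ = 1030·0.03228·0.0419/0.000959 = 1453 < 2300, so the laminar assumption holds.

V ≈ 0.0323 m/s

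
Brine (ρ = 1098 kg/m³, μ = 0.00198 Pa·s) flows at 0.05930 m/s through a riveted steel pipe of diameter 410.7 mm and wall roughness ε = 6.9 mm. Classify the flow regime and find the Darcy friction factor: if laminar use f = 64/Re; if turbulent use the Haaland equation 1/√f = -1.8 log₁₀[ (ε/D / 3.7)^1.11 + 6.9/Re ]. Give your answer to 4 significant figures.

Re = ρVD/μ = 1098·0.0593·0.4107/0.00198 = 1.351e+04.
Re > 4000 → turbulent. ε/D = 0.0069/0.4107 = 0.0168; Haaland: 1/√f = -1.8 log₁₀[0.00251 + 0.000511] = 4.536, so f = 0.0486.

f ≈ 0.04860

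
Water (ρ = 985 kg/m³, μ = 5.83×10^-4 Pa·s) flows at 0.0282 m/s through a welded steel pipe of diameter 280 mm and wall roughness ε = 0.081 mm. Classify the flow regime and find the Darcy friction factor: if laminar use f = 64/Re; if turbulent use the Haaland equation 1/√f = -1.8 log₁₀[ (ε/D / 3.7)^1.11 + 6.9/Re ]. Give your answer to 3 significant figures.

f ≈ 0.0290

Re = ρVD/μ = 985·0.0282·0.28/0.000583 = 1.334e+04.
Re > 4000 → turbulent. ε/D = 8.1e-05/0.28 = 0.000289; Haaland: 1/√f = -1.8 log₁₀[2.76e-05 + 0.000517] = 5.875, so f = 0.02898.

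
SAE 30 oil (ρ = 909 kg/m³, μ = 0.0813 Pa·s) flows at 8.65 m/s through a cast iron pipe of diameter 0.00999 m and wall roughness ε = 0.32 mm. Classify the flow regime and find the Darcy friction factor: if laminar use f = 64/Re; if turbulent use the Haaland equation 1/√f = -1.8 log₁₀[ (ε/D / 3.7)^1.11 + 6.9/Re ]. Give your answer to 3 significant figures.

f ≈ 0.0662

Re = ρVD/μ = 909·8.65·0.00999/0.0813 = 966.2.
Re < 2300 → laminar, so f = 64/Re = 0.06624 (roughness is irrelevant in laminar flow).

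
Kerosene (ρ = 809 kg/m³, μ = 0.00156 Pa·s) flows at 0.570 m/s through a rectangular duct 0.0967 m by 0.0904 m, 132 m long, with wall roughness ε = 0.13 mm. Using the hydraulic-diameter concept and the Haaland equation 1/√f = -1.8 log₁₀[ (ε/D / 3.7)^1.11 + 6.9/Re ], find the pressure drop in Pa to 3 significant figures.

ΔP ≈ 4990 Pa

Hydraulic diameter D_h = 4A/P = 4·(0.0967·0.0904)/(2·(0.0967+0.0904)) = 0.03497/0.3742 = 0.09344 m.
Re = ρVD_h/μ = 809·0.57·0.09344/0.00156 = 2.762e+04.
ε/D_h = 0.00013/0.09344 = 0.00139; Haaland gives 1/√f = -1.8 log₁₀[0.000158+0.00025] = 6.101, so f = 0.02686.
ΔP = f(L/D_h)(ρV²/2) = 0.02686·132/0.09344·131.4 = 4987 Pa.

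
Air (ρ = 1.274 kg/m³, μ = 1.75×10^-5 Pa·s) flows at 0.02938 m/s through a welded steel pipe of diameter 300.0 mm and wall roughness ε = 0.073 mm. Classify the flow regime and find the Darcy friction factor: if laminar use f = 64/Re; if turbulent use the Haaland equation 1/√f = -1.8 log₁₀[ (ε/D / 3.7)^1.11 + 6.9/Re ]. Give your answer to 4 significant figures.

f ≈ 0.09974

Re = ρVD/μ = 1.274·0.02938·0.3/1.75e-05 = 641.7.
Re < 2300 → laminar, so f = 64/Re = 0.09974 (roughness is irrelevant in laminar flow).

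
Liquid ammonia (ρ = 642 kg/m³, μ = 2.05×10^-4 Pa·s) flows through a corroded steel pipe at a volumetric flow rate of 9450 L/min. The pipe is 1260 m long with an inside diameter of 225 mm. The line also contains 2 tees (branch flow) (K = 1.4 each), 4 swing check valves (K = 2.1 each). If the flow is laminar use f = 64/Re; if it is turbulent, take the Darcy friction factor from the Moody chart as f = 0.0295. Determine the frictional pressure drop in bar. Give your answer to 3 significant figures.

Q = 9450 L/min = 9450/60000 = 0.1575 m³/s.
Cross-sectional area A = πD²/4 = π(0.225)²/4 = 0.03976 m²; mean velocity V = Q/A = 0.1575/0.03976 = 3.961 m/s.
Reynolds number Re = ρVD/μ = 642 · 3.961 · 0.225 / 0.000205 = 2.791e+06.
Re > 4000 → turbulent; use the Moody-chart value f = 0.0295.
Total minor-loss coefficient ΣK = 2·1.4 + 4·2.1 = 11.2.
ΔP = [f·L/D + ΣK]·(ρV²/2) = [0.0295·1260/0.225 + 11.2]·(642·3.961²/2) = [165.2 + 11.2]·5037 = 8.885e+05 Pa.
ΔP = 8.885e+05 Pa = 8.88 bar.

ΔP ≈ 8.88 bar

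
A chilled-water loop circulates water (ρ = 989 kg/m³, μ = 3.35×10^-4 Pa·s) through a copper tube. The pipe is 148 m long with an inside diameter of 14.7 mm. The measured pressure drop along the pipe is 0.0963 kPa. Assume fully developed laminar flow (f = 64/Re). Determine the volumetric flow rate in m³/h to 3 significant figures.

For laminar flow, f = 64/Re with Re = ρVD/μ, so Darcy-Weisbach reduces to ΔP = 32μLV/D². Solving for V: V = ΔP·D²/(32μL) = 96.3·(0.0147)²/(32·0.000335·148) = 0.01312 m/s.
Check: Re = ρVD/μ = 989·0.01312·0.0147/0.000335 = 569.2 < 2300, so the laminar assumption holds.
Q = V·A = 0.01312·(π/4·0.0147²) = 2.226e-06 m³/s = 0.00801 m³/h.

Q ≈ 0.00801 m³/h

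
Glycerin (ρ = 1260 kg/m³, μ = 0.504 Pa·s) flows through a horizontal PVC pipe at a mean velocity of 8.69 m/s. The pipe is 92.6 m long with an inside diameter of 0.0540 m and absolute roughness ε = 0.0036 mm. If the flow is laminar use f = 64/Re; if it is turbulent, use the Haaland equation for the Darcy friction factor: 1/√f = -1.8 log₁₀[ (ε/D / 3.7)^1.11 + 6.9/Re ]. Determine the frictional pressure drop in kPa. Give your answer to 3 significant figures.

ΔP ≈ 4450 kPa

Reynolds number Re = ρVD/μ = 1260 · 8.69 · 0.054 / 0.504 = 1173.
Re < 2300 → laminar flow, so f = 64/Re = 64/1173 = 0.05455 (the turbulent correlation is not needed).
Darcy-Weisbach: ΔP = f(L/D)(ρV²/2) = 0.05455·(92.6/0.054)·(1260·8.69²/2) = 0.05455·1715·4.758e+04 = 4.451e+06 Pa.
ΔP = 4.451e+06 Pa = 4450 kPa.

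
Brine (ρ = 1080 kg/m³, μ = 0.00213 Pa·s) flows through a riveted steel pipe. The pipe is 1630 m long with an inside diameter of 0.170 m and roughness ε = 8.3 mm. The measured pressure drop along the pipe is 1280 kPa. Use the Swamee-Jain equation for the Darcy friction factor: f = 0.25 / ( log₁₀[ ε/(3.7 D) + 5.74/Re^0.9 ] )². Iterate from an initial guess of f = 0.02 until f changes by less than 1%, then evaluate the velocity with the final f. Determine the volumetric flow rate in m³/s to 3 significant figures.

Rearranging Darcy-Weisbach: V = √(2·ΔP·D/(f·L·ρ)). With ε/D = 0.0083/0.17 = 0.0488, iterate starting from f = 0.02:
  f = 0.02 → V = √(2·1.28e+06·0.17/(0.02·1630·1080)) = 3.516 m/s; Re = ρVD/μ = 3.031e+05; f → 0.07093
  f = 0.07093 → V = 1.867 m/s; Re = 1.609e+05; f → 0.07106
Converged (Δf/f < 1%). With the final f = 0.07106: V = √(2·1.28e+06·0.17/(0.07106·1630·1080)) = 1.865 m/s.
Q = V·A = 1.865·(π/4·0.17²) = 0.04234 m³/s = 0.0423 m³/s.

Q ≈ 0.0423 m³/s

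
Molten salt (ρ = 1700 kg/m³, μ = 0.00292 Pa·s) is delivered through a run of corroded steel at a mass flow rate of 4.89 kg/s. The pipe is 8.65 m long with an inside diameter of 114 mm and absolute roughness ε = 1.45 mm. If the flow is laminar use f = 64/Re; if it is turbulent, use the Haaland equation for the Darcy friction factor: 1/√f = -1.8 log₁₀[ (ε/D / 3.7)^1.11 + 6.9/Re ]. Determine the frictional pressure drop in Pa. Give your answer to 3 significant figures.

A = πD²/4 = π(0.114)²/4 = 0.01021 m²; mean velocity V = ṁ/(ρA) = 4.89/(1700 · 0.01021) = 0.2818 m/s.
Reynolds number Re = ρVD/μ = 1700 · 0.2818 · 0.114 / 0.00292 = 1.87e+04.
Re > 4000 → turbulent. Relative roughness ε/D = 0.00145/0.114 = 0.0127. Haaland: 1/√f = -1.8 log₁₀[(0.0127/3.7)^1.11 + 6.9/1.87e+04] = -1.8 log₁₀[0.00184 + 0.000369] = 4.78, so f = 0.04377.
Darcy-Weisbach: ΔP = f(L/D)(ρV²/2) = 0.04377·(8.65/0.114)·(1700·0.2818²/2) = 0.04377·75.88·67.51 = 224.2 Pa.

ΔP ≈ 224 Pa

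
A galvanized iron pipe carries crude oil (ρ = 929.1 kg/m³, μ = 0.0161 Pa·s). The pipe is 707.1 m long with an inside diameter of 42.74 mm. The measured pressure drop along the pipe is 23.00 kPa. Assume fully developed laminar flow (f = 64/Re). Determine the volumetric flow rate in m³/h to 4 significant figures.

Q ≈ 0.5957 m³/h

For laminar flow, f = 64/Re with Re = ρVD/μ, so Darcy-Weisbach reduces to ΔP = 32μLV/D². Solving for V: V = ΔP·D²/(32μL) = 2.3e+04·(0.04274)²/(32·0.0161·707.1) = 0.1153 m/s.
Check: Re = ρVD/μ = 929.1·0.1153·0.04274/0.0161 = 284.5 < 2300, so the laminar assumption holds.
Q = V·A = 0.1153·(π/4·0.04274²) = 0.0001655 m³/s = 0.5957 m³/h.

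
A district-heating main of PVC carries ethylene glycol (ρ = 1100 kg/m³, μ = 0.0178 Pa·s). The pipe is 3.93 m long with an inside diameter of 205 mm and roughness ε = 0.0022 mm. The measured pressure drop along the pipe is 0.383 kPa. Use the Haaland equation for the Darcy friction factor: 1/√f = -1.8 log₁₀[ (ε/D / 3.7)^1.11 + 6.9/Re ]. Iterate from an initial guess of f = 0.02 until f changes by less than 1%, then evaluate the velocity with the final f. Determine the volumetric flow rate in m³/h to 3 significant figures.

Rearranging Darcy-Weisbach: V = √(2·ΔP·D/(f·L·ρ)). With ε/D = 2.2e-06/0.205 = 1.07e-05, iterate starting from f = 0.02:
  f = 0.02 → V = √(2·383·0.205/(0.02·3.93·1100)) = 1.348 m/s; Re = ρVD/μ = 1.707e+04; f → 0.02681
  f = 0.02681 → V = 1.164 m/s; Re = 1.474e+04; f → 0.02785
  f = 0.02785 → V = 1.142 m/s; Re = 1.447e+04; f → 0.02799
Converged (Δf/f < 1%). With the final f = 0.02799: V = √(2·383·0.205/(0.02799·3.93·1100)) = 1.139 m/s.
Q = V·A = 1.139·(π/4·0.205²) = 0.0376 m³/s = 135 m³/h.

Q ≈ 135 m³/h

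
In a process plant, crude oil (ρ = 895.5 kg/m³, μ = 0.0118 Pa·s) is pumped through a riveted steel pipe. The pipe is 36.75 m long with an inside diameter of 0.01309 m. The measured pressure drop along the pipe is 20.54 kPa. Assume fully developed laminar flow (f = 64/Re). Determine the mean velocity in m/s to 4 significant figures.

V ≈ 0.2536 m/s

For laminar flow, f = 64/Re with Re = ρVD/μ, so Darcy-Weisbach reduces to ΔP = 32μLV/D². Solving for V: V = ΔP·D²/(32μL) = 2.054e+04·(0.01309)²/(32·0.0118·36.75) = 0.2536 m/s.
Check: Re = ρVD/μ = 895.5·0.2536·0.01309/0.0118 = 251.9 < 2300, so the laminar assumption holds.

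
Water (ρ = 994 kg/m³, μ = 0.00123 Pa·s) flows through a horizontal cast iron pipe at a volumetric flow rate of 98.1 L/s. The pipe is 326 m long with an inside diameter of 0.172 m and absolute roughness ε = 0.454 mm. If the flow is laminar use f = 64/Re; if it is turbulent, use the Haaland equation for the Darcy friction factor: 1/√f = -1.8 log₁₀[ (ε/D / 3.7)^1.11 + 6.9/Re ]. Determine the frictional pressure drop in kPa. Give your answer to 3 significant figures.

Q = 98.1 L/s = 98.1/1000 = 0.0981 m³/s.
Cross-sectional area A = πD²/4 = π(0.172)²/4 = 0.02324 m²; mean velocity V = Q/A = 0.0981/0.02324 = 4.222 m/s.
Reynolds number Re = ρVD/μ = 994 · 4.222 · 0.172 / 0.00123 = 5.869e+05.
Re > 4000 → turbulent. Relative roughness ε/D = 0.000454/0.172 = 0.00264. Haaland: 1/√f = -1.8 log₁₀[(0.00264/3.7)^1.11 + 6.9/5.869e+05] = -1.8 log₁₀[0.000322 + 1.18e-05] = 6.259, so f = 0.02553.
Darcy-Weisbach: ΔP = f(L/D)(ρV²/2) = 0.02553·(326/0.172)·(994·4.222²/2) = 0.02553·1895·8859 = 4.286e+05 Pa.
ΔP = 4.286e+05 Pa = 429 kPa.

ΔP ≈ 429 kPa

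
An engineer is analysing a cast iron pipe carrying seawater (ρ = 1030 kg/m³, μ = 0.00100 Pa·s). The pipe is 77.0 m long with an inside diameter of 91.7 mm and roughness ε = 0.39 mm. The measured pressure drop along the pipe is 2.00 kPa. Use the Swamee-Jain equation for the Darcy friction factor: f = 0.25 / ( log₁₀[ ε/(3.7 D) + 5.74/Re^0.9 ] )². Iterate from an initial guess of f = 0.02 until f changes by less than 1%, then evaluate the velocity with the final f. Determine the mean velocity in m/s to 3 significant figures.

V ≈ 0.380 m/s

Rearranging Darcy-Weisbach: V = √(2·ΔP·D/(f·L·ρ)). With ε/D = 0.00039/0.0917 = 0.00425, iterate starting from f = 0.02:
  f = 0.02 → V = √(2·2000·0.0917/(0.02·77·1030)) = 0.4809 m/s; Re = ρVD/μ = 4.542e+04; f → 0.03147
  f = 0.03147 → V = 0.3834 m/s; Re = 3.621e+04; f → 0.032
  f = 0.032 → V = 0.3802 m/s; Re = 3.591e+04; f → 0.03202
Converged (Δf/f < 1%). With the final f = 0.03202: V = √(2·2000·0.0917/(0.03202·77·1030)) = 0.3801 m/s.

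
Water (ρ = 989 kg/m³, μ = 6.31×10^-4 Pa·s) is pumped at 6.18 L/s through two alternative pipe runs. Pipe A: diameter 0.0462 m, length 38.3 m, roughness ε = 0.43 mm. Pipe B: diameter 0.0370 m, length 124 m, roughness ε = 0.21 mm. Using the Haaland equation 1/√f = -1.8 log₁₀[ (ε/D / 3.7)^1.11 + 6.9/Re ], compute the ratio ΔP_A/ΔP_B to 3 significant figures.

ΔP_A/ΔP_B ≈ 0.119

Pipe A: V = Q/A = 0.00618/0.001676 = 3.687 m/s; Re = 2.669e+05; ε/D = 0.00931; Haaland → f = 0.03729; ΔP_A = f(L/D)(ρV²/2) = 2.078e+05 Pa.
Pipe B: V = Q/A = 0.00618/0.001075 = 5.748 m/s; Re = 3.333e+05; ε/D = 0.00568; Haaland → f = 0.03187; ΔP_B = f(L/D)(ρV²/2) = 1.745e+06 Pa.
ΔP_A/ΔP_B = 2.078e+05/1.745e+06 = 0.119.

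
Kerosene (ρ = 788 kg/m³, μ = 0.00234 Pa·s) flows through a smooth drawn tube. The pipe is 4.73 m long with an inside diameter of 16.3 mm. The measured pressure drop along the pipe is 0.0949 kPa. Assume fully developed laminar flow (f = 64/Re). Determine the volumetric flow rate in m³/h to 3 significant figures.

Q ≈ 0.0535 m³/h

For laminar flow, f = 64/Re with Re = ρVD/μ, so Darcy-Weisbach reduces to ΔP = 32μLV/D². Solving for V: V = ΔP·D²/(32μL) = 94.9·(0.0163)²/(32·0.00234·4.73) = 0.07119 m/s.
Check: Re = ρVD/μ = 788·0.07119·0.0163/0.00234 = 390.8 < 2300, so the laminar assumption holds.
Q = V·A = 0.07119·(π/4·0.0163²) = 1.486e-05 m³/s = 0.0535 m³/h.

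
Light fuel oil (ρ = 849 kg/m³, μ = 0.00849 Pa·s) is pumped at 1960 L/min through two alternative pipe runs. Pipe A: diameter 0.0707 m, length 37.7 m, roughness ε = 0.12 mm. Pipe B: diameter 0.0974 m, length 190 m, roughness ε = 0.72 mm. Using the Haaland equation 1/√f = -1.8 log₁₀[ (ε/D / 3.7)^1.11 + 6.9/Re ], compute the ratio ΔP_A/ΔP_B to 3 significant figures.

Pipe A: V = Q/A = 0.03267/0.003926 = 8.321 m/s; Re = 5.883e+04; ε/D = 0.0017; Haaland → f = 0.02516; ΔP_A = f(L/D)(ρV²/2) = 3.943e+05 Pa.
Pipe B: V = Q/A = 0.03267/0.007451 = 4.384 m/s; Re = 4.27e+04; ε/D = 0.00739; Haaland → f = 0.03591; ΔP_B = f(L/D)(ρV²/2) = 5.715e+05 Pa.
ΔP_A/ΔP_B = 3.943e+05/5.715e+05 = 0.690.

ΔP_A/ΔP_B ≈ 0.690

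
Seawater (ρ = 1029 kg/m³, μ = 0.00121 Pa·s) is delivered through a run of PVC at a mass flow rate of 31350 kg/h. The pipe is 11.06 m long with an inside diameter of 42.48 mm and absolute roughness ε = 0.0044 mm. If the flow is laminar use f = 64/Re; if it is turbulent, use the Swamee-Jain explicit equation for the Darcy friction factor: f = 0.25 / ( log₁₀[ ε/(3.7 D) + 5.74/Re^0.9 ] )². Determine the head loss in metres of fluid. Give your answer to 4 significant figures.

ṁ = 31350 kg/h = 31350/3600 = 8.708 kg/s.
A = πD²/4 = π(0.04248)²/4 = 0.001417 m²; mean velocity V = ṁ/(ρA) = 8.708/(1029 · 0.001417) = 5.971 m/s.
Reynolds number Re = ρVD/μ = 1029 · 5.971 · 0.04248 / 0.00121 = 2.157e+05.
Re > 4000 → turbulent. Relative roughness ε/D = 4.4e-06/0.04248 = 0.000104. Swamee-Jain: f = 0.25/(log₁₀[0.000104/3.7 + 5.74/2.157e+05^0.9])² = 0.25/(log₁₀[2.8e-05 + 9.09e-05])² = 0.25/(-3.925)² = 0.01623.
Darcy-Weisbach: ΔP = f(L/D)(ρV²/2) = 0.01623·(11.06/0.04248)·(1029·5.971²/2) = 0.01623·260.4·1.834e+04 = 7.751e+04 Pa.
Head loss h_f = ΔP/(ρg) = 7.751e+04/(1029·9.81) = 7.678 m.

h_f ≈ 7.678 m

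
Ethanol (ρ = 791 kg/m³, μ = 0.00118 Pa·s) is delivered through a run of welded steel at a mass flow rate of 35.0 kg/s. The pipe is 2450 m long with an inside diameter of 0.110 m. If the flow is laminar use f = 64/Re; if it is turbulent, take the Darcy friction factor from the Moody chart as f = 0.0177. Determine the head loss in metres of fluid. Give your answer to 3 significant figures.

h_f ≈ 436 m

A = πD²/4 = π(0.11)²/4 = 0.009503 m²; mean velocity V = ṁ/(ρA) = 35/(791 · 0.009503) = 4.656 m/s.
Reynolds number Re = ρVD/μ = 791 · 4.656 · 0.11 / 0.00118 = 3.433e+05.
Re > 4000 → turbulent; use the Moody-chart value f = 0.0177.
Darcy-Weisbach: ΔP = f(L/D)(ρV²/2) = 0.0177·(2450/0.11)·(791·4.656²/2) = 0.0177·2.227e+04·8574 = 3.38e+06 Pa.
Head loss h_f = ΔP/(ρg) = 3.38e+06/(791·9.81) = 436 m.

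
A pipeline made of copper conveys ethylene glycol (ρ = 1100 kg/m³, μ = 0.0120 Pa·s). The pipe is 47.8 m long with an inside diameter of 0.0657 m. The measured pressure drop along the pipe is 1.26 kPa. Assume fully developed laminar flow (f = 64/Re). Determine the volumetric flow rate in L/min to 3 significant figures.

Q ≈ 60.3 L/min

For laminar flow, f = 64/Re with Re = ρVD/μ, so Darcy-Weisbach reduces to ΔP = 32μLV/D². Solving for V: V = ΔP·D²/(32μL) = 1260·(0.0657)²/(32·0.012·47.8) = 0.2963 m/s.
Check: Re = ρVD/μ = 1100·0.2963·0.0657/0.012 = 1785 < 2300, so the laminar assumption holds.
Q = V·A = 0.2963·(π/4·0.0657²) = 0.001005 m³/s = 60.3 L/min.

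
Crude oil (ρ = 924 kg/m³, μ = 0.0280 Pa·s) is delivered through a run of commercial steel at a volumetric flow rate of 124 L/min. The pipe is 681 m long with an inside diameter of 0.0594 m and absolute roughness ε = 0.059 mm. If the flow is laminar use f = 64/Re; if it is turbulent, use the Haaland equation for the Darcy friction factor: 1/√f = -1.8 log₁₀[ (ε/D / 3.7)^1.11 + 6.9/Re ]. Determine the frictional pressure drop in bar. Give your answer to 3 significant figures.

Q = 124 L/min = 124/60000 = 0.002067 m³/s.
Cross-sectional area A = πD²/4 = π(0.0594)²/4 = 0.002771 m²; mean velocity V = Q/A = 0.002067/0.002771 = 0.7458 m/s.
Reynolds number Re = ρVD/μ = 924 · 0.7458 · 0.0594 / 0.028 = 1462.
Re < 2300 → laminar flow, so f = 64/Re = 64/1462 = 0.04378 (the turbulent correlation is not needed).
Darcy-Weisbach: ΔP = f(L/D)(ρV²/2) = 0.04378·(681/0.0594)·(924·0.7458²/2) = 0.04378·1.146e+04·257 = 1.29e+05 Pa.
ΔP = 1.29e+05 Pa = 1.29 bar.

ΔP ≈ 1.29 bar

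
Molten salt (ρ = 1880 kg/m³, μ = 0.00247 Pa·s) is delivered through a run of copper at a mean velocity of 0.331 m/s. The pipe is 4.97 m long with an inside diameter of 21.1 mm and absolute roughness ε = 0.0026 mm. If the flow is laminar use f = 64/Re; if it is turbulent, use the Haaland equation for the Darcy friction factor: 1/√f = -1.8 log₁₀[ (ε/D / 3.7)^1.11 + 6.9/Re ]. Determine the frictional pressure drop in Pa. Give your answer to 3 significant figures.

ΔP ≈ 901 Pa

Reynolds number Re = ρVD/μ = 1880 · 0.331 · 0.0211 / 0.00247 = 5316.
Re > 4000 → turbulent. Relative roughness ε/D = 2.6e-06/0.0211 = 0.000123. Haaland: 1/√f = -1.8 log₁₀[(0.000123/3.7)^1.11 + 6.9/5316] = -1.8 log₁₀[1.07e-05 + 0.0013] = 5.19, so f = 0.03713.
Darcy-Weisbach: ΔP = f(L/D)(ρV²/2) = 0.03713·(4.97/0.0211)·(1880·0.331²/2) = 0.03713·235.5·103 = 900.7 Pa.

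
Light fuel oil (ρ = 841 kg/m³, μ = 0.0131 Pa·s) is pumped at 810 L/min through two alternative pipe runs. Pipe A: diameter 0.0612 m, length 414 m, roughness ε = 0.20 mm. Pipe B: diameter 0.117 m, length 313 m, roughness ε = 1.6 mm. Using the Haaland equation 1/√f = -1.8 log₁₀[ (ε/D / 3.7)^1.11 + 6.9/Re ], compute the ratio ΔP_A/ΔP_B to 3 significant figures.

Pipe A: V = Q/A = 0.0135/0.002942 = 4.589 m/s; Re = 1.803e+04; ε/D = 0.00327; Haaland → f = 0.03207; ΔP_A = f(L/D)(ρV²/2) = 1.921e+06 Pa.
Pipe B: V = Q/A = 0.0135/0.01075 = 1.256 m/s; Re = 9432; ε/D = 0.0137; Haaland → f = 0.04694; ΔP_B = f(L/D)(ρV²/2) = 8.326e+04 Pa.
ΔP_A/ΔP_B = 1.921e+06/8.326e+04 = 23.1.

ΔP_A/ΔP_B ≈ 23.1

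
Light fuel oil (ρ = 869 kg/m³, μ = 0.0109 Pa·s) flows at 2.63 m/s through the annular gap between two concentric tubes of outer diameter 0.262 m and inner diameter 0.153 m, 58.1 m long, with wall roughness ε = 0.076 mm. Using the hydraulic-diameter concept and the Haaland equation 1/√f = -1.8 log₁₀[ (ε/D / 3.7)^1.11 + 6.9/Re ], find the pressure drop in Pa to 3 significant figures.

ΔP ≈ 42100 Pa

Hydraulic diameter D_h = 4A/P = D_o - D_i = 0.262 - 0.153 = 0.109 m.
Re = ρVD_h/μ = 869·2.63·0.109/0.0109 = 2.285e+04.
ε/D_h = 7.6e-05/0.109 = 0.000697; Haaland gives 1/√f = -1.8 log₁₀[7.34e-05+0.000302] = 6.166, so f = 0.0263.
ΔP = f(L/D_h)(ρV²/2) = 0.0263·58.1/0.109·3005 = 4.213e+04 Pa.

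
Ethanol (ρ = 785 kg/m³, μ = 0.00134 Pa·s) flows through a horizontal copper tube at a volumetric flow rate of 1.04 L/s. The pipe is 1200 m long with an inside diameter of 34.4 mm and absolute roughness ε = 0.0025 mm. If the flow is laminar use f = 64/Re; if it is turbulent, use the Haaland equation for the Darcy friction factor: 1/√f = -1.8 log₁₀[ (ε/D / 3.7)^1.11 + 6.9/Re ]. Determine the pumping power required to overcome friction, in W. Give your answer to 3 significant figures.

Q = 1.04 L/s = 1.04/1000 = 0.00104 m³/s.
Cross-sectional area A = πD²/4 = π(0.0344)²/4 = 0.0009294 m²; mean velocity V = Q/A = 0.00104/0.0009294 = 1.119 m/s.
Reynolds number Re = ρVD/μ = 785 · 1.119 · 0.0344 / 0.00134 = 2.255e+04.
Re > 4000 → turbulent. Relative roughness ε/D = 2.5e-06/0.0344 = 7.27e-05. Haaland: 1/√f = -1.8 log₁₀[(7.27e-05/3.7)^1.11 + 6.9/2.255e+04] = -1.8 log₁₀[5.96e-06 + 0.000306] = 6.311, so f = 0.02511.
Darcy-Weisbach: ΔP = f(L/D)(ρV²/2) = 0.02511·(1200/0.0344)·(785·1.119²/2) = 0.02511·3.488e+04·491.5 = 4.305e+05 Pa.
Pumping power P = QΔP = 0.00104·4.305e+05 = 447.7 W = 448 W.

P ≈ 448 W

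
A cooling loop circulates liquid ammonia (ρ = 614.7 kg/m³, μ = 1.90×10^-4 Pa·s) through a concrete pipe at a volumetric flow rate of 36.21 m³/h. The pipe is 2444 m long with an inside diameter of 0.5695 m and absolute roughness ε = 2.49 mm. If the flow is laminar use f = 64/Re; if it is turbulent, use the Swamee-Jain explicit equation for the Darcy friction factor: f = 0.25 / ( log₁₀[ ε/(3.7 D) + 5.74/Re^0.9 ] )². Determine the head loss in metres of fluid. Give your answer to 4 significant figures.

h_f ≈ 0.01052 m

Q = 36.21 m³/h = 36.21/3600 = 0.01006 m³/s.
Cross-sectional area A = πD²/4 = π(0.5695)²/4 = 0.2547 m²; mean velocity V = Q/A = 0.01006/0.2547 = 0.03949 m/s.
Reynolds number Re = ρVD/μ = 614.7 · 0.03949 · 0.5695 / 0.00019 = 7.275e+04.
Re > 4000 → turbulent. Relative roughness ε/D = 0.00249/0.5695 = 0.00437. Swamee-Jain: f = 0.25/(log₁₀[0.00437/3.7 + 5.74/7.275e+04^0.9])² = 0.25/(log₁₀[0.00118 + 0.000242])² = 0.25/(-2.847)² = 0.03085.
Darcy-Weisbach: ΔP = f(L/D)(ρV²/2) = 0.03085·(2444/0.5695)·(614.7·0.03949²/2) = 0.03085·4291·0.4792 = 63.45 Pa.
Head loss h_f = ΔP/(ρg) = 63.45/(614.7·9.81) = 0.01052 m.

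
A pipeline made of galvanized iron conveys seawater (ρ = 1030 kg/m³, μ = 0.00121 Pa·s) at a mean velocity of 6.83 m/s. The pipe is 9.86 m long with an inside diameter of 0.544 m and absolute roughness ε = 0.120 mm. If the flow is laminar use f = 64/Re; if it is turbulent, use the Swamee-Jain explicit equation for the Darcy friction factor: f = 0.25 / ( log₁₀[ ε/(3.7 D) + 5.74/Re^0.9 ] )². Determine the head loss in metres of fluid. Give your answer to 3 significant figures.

Reynolds number Re = ρVD/μ = 1030 · 6.83 · 0.544 / 0.00121 = 3.163e+06.
Re > 4000 → turbulent. Relative roughness ε/D = 0.00012/0.544 = 0.000221. Swamee-Jain: f = 0.25/(log₁₀[0.000221/3.7 + 5.74/3.163e+06^0.9])² = 0.25/(log₁₀[5.96e-05 + 8.11e-06])² = 0.25/(-4.169)² = 0.01438.
Darcy-Weisbach: ΔP = f(L/D)(ρV²/2) = 0.01438·(9.86/0.544)·(1030·6.83²/2) = 0.01438·18.12·2.402e+04 = 6263 Pa.
Head loss h_f = ΔP/(ρg) = 6263/(1030·9.81) = 0.620 m.

h_f ≈ 0.620 m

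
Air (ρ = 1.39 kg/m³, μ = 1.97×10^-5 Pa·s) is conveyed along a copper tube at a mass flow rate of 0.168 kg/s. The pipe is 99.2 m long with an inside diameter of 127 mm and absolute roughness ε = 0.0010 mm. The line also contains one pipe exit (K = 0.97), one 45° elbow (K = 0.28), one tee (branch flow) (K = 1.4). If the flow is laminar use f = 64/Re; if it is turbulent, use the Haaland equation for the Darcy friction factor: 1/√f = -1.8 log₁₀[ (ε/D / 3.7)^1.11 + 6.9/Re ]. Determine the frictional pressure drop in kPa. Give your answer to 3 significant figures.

A = πD²/4 = π(0.127)²/4 = 0.01267 m²; mean velocity V = ṁ/(ρA) = 0.168/(1.39 · 0.01267) = 9.541 m/s.
Reynolds number Re = ρVD/μ = 1.39 · 9.541 · 0.127 / 1.97e-05 = 8.55e+04.
Re > 4000 → turbulent. Relative roughness ε/D = 1e-06/0.127 = 7.87e-06. Haaland: 1/√f = -1.8 log₁₀[(7.87e-06/3.7)^1.11 + 6.9/8.55e+04] = -1.8 log₁₀[5.06e-07 + 8.07e-05] = 7.363, so f = 0.01845.
Total minor-loss coefficient ΣK = 1·0.97 + 1·0.28 + 1·1.4 = 2.65.
ΔP = [f·L/D + ΣK]·(ρV²/2) = [0.01845·99.2/0.127 + 2.65]·(1.39·9.541²/2) = [14.41 + 2.65]·63.27 = 1079 Pa.
ΔP = 1079 Pa = 1.08 kPa.

ΔP ≈ 1.08 kPa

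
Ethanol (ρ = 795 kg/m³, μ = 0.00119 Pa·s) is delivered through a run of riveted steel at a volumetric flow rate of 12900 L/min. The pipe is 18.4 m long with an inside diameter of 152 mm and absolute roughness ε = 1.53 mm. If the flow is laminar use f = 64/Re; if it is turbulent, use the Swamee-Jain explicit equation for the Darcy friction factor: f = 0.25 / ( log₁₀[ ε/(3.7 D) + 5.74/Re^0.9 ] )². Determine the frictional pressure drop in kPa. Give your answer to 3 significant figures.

Q = 12900 L/min = 12900/60000 = 0.215 m³/s.
Cross-sectional area A = πD²/4 = π(0.152)²/4 = 0.01815 m²; mean velocity V = Q/A = 0.215/0.01815 = 11.85 m/s.
Reynolds number Re = ρVD/μ = 795 · 11.85 · 0.152 / 0.00119 = 1.203e+06.
Re > 4000 → turbulent. Relative roughness ε/D = 0.00153/0.152 = 0.0101. Swamee-Jain: f = 0.25/(log₁₀[0.0101/3.7 + 5.74/1.203e+06^0.9])² = 0.25/(log₁₀[0.00272 + 1.93e-05])² = 0.25/(-2.562)² = 0.03808.
Darcy-Weisbach: ΔP = f(L/D)(ρV²/2) = 0.03808·(18.4/0.152)·(795·11.85²/2) = 0.03808·121.1·5.58e+04 = 2.572e+05 Pa.
ΔP = 2.572e+05 Pa = 257 kPa.

ΔP ≈ 257 kPa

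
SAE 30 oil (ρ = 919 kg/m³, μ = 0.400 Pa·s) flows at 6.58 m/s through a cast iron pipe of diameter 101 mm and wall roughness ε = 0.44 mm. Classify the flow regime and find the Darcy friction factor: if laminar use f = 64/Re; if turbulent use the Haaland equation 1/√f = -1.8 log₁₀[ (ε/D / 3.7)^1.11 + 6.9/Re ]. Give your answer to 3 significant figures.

Re = ρVD/μ = 919·6.58·0.101/0.4 = 1527.
Re < 2300 → laminar, so f = 64/Re = 0.04192 (roughness is irrelevant in laminar flow).

f ≈ 0.0419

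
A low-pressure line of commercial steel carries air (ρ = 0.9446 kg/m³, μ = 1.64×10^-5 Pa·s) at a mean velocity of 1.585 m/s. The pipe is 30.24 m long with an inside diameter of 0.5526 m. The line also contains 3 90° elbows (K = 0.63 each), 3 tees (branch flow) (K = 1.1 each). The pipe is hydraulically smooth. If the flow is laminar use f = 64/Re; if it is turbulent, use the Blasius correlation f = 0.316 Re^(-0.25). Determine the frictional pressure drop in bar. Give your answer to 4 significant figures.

ΔP ≈ 7.527×10^-5 bar

Reynolds number Re = ρVD/μ = 0.9446 · 1.585 · 0.5526 / 1.64e-05 = 5.045e+04.
Re > 4000 → turbulent. Smooth-pipe (Blasius): f = 0.316 Re^(-0.25) = 0.316/(5.045e+04)^0.25 = 0.02109.
Total minor-loss coefficient ΣK = 3·0.63 + 3·1.1 = 5.19.
ΔP = [f·L/D + ΣK]·(ρV²/2) = [0.02109·30.24/0.5526 + 5.19]·(0.9446·1.585²/2) = [1.154 + 5.19]·1.187 = 7.527 Pa.
ΔP = 7.527 Pa = 7.527×10^-5 bar.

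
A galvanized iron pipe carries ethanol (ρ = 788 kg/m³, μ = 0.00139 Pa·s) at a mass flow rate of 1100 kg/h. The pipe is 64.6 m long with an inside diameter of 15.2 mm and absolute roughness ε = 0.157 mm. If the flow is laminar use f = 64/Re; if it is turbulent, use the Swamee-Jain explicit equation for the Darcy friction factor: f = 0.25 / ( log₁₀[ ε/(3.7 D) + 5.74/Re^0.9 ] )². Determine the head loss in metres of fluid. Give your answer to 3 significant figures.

ṁ = 1100 kg/h = 1100/3600 = 0.3056 kg/s.
A = πD²/4 = π(0.0152)²/4 = 0.0001815 m²; mean velocity V = ṁ/(ρA) = 0.3056/(788 · 0.0001815) = 2.137 m/s.
Reynolds number Re = ρVD/μ = 788 · 2.137 · 0.0152 / 0.00139 = 1.841e+04.
Re > 4000 → turbulent. Relative roughness ε/D = 0.000157/0.0152 = 0.0103. Swamee-Jain: f = 0.25/(log₁₀[0.0103/3.7 + 5.74/1.841e+04^0.9])² = 0.25/(log₁₀[0.00279 + 0.000832])² = 0.25/(-2.441)² = 0.04196.
Darcy-Weisbach: ΔP = f(L/D)(ρV²/2) = 0.04196·(64.6/0.0152)·(788·2.137²/2) = 0.04196·4250·1799 = 3.209e+05 Pa.
Head loss h_f = ΔP/(ρg) = 3.209e+05/(788·9.81) = 41.5 m.

h_f ≈ 41.5 m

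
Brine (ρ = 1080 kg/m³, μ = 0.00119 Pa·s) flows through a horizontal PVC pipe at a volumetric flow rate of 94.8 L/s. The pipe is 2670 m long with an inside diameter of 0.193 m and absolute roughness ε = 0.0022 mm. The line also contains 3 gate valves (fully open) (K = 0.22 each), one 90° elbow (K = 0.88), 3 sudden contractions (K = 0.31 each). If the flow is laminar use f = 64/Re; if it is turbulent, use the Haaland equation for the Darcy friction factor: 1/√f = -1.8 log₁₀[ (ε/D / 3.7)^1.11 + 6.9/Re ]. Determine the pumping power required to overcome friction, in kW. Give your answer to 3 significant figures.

P ≈ 97.4 kW

Q = 94.8 L/s = 94.8/1000 = 0.0948 m³/s.
Cross-sectional area A = πD²/4 = π(0.193)²/4 = 0.02926 m²; mean velocity V = Q/A = 0.0948/0.02926 = 3.24 m/s.
Reynolds number Re = ρVD/μ = 1080 · 3.24 · 0.193 / 0.00119 = 5.676e+05.
Re > 4000 → turbulent. Relative roughness ε/D = 2.2e-06/0.193 = 1.14e-05. Haaland: 1/√f = -1.8 log₁₀[(1.14e-05/3.7)^1.11 + 6.9/5.676e+05] = -1.8 log₁₀[7.63e-07 + 1.22e-05] = 8.8, so f = 0.01291.
Total minor-loss coefficient ΣK = 3·0.22 + 1·0.88 + 3·0.31 = 2.47.
ΔP = [f·L/D + ΣK]·(ρV²/2) = [0.01291·2670/0.193 + 2.47]·(1080·3.24²/2) = [178.7 + 2.47]·5670 = 1.027e+06 Pa.
Pumping power P = QΔP = 0.0948·1.027e+06 = 97360 W = 97.4 kW.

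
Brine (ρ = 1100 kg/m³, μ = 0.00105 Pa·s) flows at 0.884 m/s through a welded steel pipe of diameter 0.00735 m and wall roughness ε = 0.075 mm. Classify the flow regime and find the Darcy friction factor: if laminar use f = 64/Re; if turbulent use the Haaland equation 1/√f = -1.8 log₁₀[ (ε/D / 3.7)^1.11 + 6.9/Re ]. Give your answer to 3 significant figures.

Re = ρVD/μ = 1100·0.884·0.00735/0.00105 = 6807.
Re > 4000 → turbulent. ε/D = 7.5e-05/0.00735 = 0.0102; Haaland: 1/√f = -1.8 log₁₀[0.00144 + 0.00101] = 4.698, so f = 0.04532.

f ≈ 0.0453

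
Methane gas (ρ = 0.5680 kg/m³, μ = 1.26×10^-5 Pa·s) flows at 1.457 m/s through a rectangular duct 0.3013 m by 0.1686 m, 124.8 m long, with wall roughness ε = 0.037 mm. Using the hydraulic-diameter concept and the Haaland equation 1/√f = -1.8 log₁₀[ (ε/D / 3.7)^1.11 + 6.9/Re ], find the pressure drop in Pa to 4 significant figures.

ΔP ≈ 9.863 Pa

Hydraulic diameter D_h = 4A/P = 4·(0.3013·0.1686)/(2·(0.3013+0.1686)) = 0.2032/0.9398 = 0.2162 m.
Re = ρVD_h/μ = 0.568·1.457·0.2162/1.26e-05 = 1.42e+04.
ε/D_h = 3.7e-05/0.2162 = 0.000171; Haaland gives 1/√f = -1.8 log₁₀[1.54e-05+0.000486] = 5.94, so f = 0.02834.
ΔP = f(L/D_h)(ρV²/2) = 0.02834·124.8/0.2162·0.6029 = 9.863 Pa.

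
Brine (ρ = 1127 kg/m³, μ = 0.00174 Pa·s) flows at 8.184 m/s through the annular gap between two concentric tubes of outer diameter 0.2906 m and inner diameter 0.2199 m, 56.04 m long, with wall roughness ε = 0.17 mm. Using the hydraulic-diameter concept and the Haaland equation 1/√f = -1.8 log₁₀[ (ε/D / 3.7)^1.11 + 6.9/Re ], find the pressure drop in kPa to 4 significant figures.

ΔP ≈ 749.0 kPa

Hydraulic diameter D_h = 4A/P = D_o - D_i = 0.2906 - 0.2199 = 0.0707 m.
Re = ρVD_h/μ = 1127·8.184·0.0707/0.00174 = 3.748e+05.
ε/D_h = 0.00017/0.0707 = 0.0024; Haaland gives 1/√f = -1.8 log₁₀[0.00029+1.84e-05] = 6.32, so f = 0.02504.
ΔP = f(L/D_h)(ρV²/2) = 0.02504·56.04/0.0707·3.774e+04 = 7.49e+05 Pa.
ΔP = 749.0 kPa.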